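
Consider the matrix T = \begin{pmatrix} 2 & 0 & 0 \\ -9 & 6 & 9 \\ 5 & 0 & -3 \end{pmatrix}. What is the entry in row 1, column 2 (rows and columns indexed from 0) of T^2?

Characteristic polynomial: r^3 - 5r^2 - 12r + 36 = (r - 6)(r - 2)(r + 3), so the eigenvalues are -3, 2, 6.
r=2: eigenvector (1, 0, 1).
r=-3: eigenvector (0, -1, 1).
r=6: eigenvector (0, 1, 0).
P = [[1, 0, 0], [0, -1, 1], [1, 1, 0]], D = diag(2, -3, 6), P⁻¹ = [[1, 0, 0], [-1, 0, 1], [-1, 1, 1]].
T² = P·diag(4, 9, 36)·P⁻¹ = [[4, 0, 0], [-27, 36, 27], [-5, 0, 9]].
The requested entry is 27.

27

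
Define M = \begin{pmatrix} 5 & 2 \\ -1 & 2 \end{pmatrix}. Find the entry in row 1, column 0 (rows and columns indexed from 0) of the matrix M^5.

Characteristic polynomial: λ^2 - 7λ + 12 = (λ - 4)(λ - 3), so the eigenvalues are 3, 4.
λ=3: eigenvector (1, -1).
λ=4: eigenvector (2, -1).
P = [[1, 2], [-1, -1]], D = diag(3, 4), P⁻¹ = [[-1, -2], [1, 1]].
M⁵ = P·diag(243, 1024)·P⁻¹ = [[1805, 1562], [-781, -538]].
The requested entry is -781.

-781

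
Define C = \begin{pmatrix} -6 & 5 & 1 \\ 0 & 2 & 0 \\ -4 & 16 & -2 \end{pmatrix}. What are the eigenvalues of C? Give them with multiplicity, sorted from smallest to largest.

-4, -4, 2

Characteristic polynomial: p(s) = s^3 + 6s^2 - 32 = (s - 2)(s + 4)^2.
Roots (with multiplicity): -4, -4, 2.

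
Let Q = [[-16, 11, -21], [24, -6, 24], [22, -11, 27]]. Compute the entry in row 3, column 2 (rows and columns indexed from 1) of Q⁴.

Characteristic polynomial: r^3 - 5r^2 - 36r + 180 = (r - 6)(r - 5)(r + 6), so the eigenvalues are -6, 5, 6.
r=5: eigenvector (1, 0, -1).
r=-6: eigenvector (-1, 1, 1).
r=6: eigenvector (1, 2, 0).
P = [[1, -1, 1], [0, 1, 2], [-1, 1, 0]], D = diag(5, -6, 6), P⁻¹ = [[-2, 1, -3], [-2, 1, -2], [1, 0, 1]].
Q⁴ = P·diag(625, 1296, 1296)·P⁻¹ = [[2638, -671, 2013], [0, 1296, 0], [-1342, 671, -717]].
The requested entry is 671.

671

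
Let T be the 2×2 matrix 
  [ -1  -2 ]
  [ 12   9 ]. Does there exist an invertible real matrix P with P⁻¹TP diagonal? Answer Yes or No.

Characteristic polynomial: p(r) = r^2 - 8r + 15 = (r - 5)(r - 3).
All 2 eigenvalues are distinct, so T is diagonalizable.

Yes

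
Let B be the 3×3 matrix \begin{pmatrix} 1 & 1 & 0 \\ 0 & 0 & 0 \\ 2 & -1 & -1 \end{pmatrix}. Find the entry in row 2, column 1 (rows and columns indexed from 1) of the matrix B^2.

Characteristic polynomial: s^3 - s = s(s - 1)(s + 1), so the eigenvalues are -1, 0, 1.
s=0: eigenvector (-1, 1, -3).
s=1: eigenvector (1, 0, 1).
s=-1: eigenvector (0, 0, 1).
P = [[-1, 1, 0], [1, 0, 0], [-3, 1, 1]], D = diag(0, 1, -1), P⁻¹ = [[0, 1, 0], [1, 1, 0], [-1, 2, 1]].
B² = P·diag(0, 1, 1)·P⁻¹ = [[1, 1, 0], [0, 0, 0], [0, 3, 1]].
The requested entry is 0.

0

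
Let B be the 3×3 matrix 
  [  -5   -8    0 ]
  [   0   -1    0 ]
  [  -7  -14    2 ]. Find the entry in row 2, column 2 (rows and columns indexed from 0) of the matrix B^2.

Characteristic polynomial: r^3 + 4r^2 - 7r - 10 = (r - 2)(r + 1)(r + 5), so the eigenvalues are -5, -1, 2.
r=-1: eigenvector (-2, 1, 0).
r=-5: eigenvector (1, 0, 1).
r=2: eigenvector (0, 0, 1).
P = [[-2, 1, 0], [1, 0, 0], [0, 1, 1]], D = diag(-1, -5, 2), P⁻¹ = [[0, 1, 0], [1, 2, 0], [-1, -2, 1]].
B² = P·diag(1, 25, 4)·P⁻¹ = [[25, 48, 0], [0, 1, 0], [21, 42, 4]].
The requested entry is 4.

4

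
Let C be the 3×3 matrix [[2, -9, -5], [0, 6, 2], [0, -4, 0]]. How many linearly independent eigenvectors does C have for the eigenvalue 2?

1

C − 2I = [[0, -9, -5], [0, 4, 2], [0, -4, -2]].
This matrix has rank 2, so its null space has dimension 3 − 2 = 1.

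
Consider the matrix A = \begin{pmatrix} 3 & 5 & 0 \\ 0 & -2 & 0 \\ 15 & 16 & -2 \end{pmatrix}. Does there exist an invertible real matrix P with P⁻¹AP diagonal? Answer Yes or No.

Characteristic polynomial: p(s) = s^3 + s^2 - 8s - 12 = (s - 3)(s + 2)^2.
s = -2 has algebraic multiplicity 2; rank(A + 2I) = 2, so geometric multiplicity = 1.
Geometric multiplicity < algebraic multiplicity, so A is not diagonalizable.

No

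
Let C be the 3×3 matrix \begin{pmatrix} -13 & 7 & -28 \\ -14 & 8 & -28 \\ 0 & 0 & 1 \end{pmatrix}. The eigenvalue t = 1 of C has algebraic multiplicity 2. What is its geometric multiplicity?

2

C − 1I = [[-14, 7, -28], [-14, 7, -28], [0, 0, 0]].
This matrix has rank 1, so its null space has dimension 3 − 1 = 2.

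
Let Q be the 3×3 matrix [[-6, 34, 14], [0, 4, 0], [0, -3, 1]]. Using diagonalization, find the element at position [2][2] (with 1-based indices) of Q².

16

Characteristic polynomial: r^3 + r^2 - 26r + 24 = (r - 4)(r - 1)(r + 6), so the eigenvalues are -6, 1, 4.
r=-6: eigenvector (1, 0, 0).
r=4: eigenvector (2, 1, -1).
r=1: eigenvector (2, 0, 1).
P = [[1, 2, 2], [0, 1, 0], [0, -1, 1]], D = diag(-6, 4, 1), P⁻¹ = [[1, -4, -2], [0, 1, 0], [0, 1, 1]].
Q² = P·diag(36, 16, 1)·P⁻¹ = [[36, -110, -70], [0, 16, 0], [0, -15, 1]].
The requested entry is 16.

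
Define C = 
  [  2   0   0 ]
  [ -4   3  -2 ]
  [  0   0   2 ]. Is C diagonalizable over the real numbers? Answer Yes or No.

Characteristic polynomial: p(s) = s^3 - 7s^2 + 16s - 12 = (s - 3)(s - 2)^2.
s = 2 has algebraic multiplicity 2; rank(C − 2I) = 1, so geometric multiplicity = 2.
Every eigenvalue has geometric = algebraic multiplicity, so C is diagonalizable.

Yes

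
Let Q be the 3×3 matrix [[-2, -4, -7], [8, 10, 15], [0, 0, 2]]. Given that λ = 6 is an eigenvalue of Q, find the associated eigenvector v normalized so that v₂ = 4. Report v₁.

-2

Q − 6I = [[-8, -4, -7], [8, 4, 15], [0, 0, -4]].
Solving (Q − 6I)v = 0 gives the eigenspace spanned by (-2, 4, 0).
With v₂ = 4, v = (-2, 4, 0), so v₁ = -2.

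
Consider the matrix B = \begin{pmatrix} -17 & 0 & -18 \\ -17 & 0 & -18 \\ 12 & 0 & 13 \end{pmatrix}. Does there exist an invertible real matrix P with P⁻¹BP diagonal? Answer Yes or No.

Characteristic polynomial: p(s) = s^3 + 4s^2 - 5s = s(s - 1)(s + 5).
All 3 eigenvalues are distinct, so B is diagonalizable.

Yes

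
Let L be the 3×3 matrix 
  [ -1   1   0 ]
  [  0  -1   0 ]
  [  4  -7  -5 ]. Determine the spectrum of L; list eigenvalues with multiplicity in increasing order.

Characteristic polynomial: p(s) = s^3 + 7s^2 + 11s + 5 = (s + 1)^2(s + 5).
Roots (with multiplicity): -5, -1, -1.

-5, -1, -1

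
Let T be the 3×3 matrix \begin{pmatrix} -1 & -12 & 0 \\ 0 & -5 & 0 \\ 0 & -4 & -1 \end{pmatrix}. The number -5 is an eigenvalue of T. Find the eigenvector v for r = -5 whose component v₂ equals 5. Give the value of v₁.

T + 5I = [[4, -12, 0], [0, 0, 0], [0, -4, 4]].
Solving (T + 5I)v = 0 gives the eigenspace spanned by (15, 5, 5).
With v₂ = 5, v = (15, 5, 5), so v₁ = 15.

15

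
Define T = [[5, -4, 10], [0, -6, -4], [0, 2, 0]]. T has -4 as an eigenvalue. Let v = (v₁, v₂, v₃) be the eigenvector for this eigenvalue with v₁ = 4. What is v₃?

-2

T + 4I = [[9, -4, 10], [0, -2, -4], [0, 2, 4]].
Solving (T + 4I)v = 0 gives the eigenspace spanned by (4, 4, -2).
With v₁ = 4, v = (4, 4, -2), so v₃ = -2.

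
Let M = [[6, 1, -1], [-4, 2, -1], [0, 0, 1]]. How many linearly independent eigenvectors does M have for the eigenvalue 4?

M − 4I = [[2, 1, -1], [-4, -2, -1], [0, 0, -3]].
This matrix has rank 2, so its null space has dimension 3 − 2 = 1.

1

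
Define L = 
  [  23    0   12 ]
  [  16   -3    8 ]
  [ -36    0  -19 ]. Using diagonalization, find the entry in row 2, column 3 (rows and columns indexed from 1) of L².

16

Characteristic polynomial: t^3 - t^2 - 17t - 15 = (t - 5)(t + 1)(t + 3), so the eigenvalues are -3, -1, 5.
t=-1: eigenvector (1, 0, -2).
t=-3: eigenvector (0, 1, 0).
t=5: eigenvector (2, 1, -3).
P = [[1, 0, 2], [0, 1, 1], [-2, 0, -3]], D = diag(-1, -3, 5), P⁻¹ = [[-3, 0, -2], [-2, 1, -1], [2, 0, 1]].
L² = P·diag(1, 9, 25)·P⁻¹ = [[97, 0, 48], [32, 9, 16], [-144, 0, -71]].
The requested entry is 16.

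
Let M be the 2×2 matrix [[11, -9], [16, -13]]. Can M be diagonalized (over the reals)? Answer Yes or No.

Characteristic polynomial: p(μ) = μ^2 + 2μ + 1 = (μ + 1)^2.
μ = -1 has algebraic multiplicity 2; rank(M + 1I) = 1, so geometric multiplicity = 1.
Geometric multiplicity < algebraic multiplicity, so M is not diagonalizable.

No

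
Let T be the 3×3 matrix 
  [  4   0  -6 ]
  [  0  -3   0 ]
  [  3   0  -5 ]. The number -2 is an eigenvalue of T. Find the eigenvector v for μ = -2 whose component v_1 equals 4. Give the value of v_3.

T + 2I = [[6, 0, -6], [0, -1, 0], [3, 0, -3]].
Solving (T + 2I)v = 0 gives the eigenspace spanned by (4, 0, 4).
With v_1 = 4, v = (4, 0, 4), so v_3 = 4.

4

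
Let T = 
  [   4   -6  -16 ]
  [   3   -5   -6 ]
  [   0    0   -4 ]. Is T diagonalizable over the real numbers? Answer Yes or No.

Characteristic polynomial: p(μ) = μ^3 + 5μ^2 + 2μ - 8 = (μ - 1)(μ + 2)(μ + 4).
All 3 eigenvalues are distinct, so T is diagonalizable.

Yes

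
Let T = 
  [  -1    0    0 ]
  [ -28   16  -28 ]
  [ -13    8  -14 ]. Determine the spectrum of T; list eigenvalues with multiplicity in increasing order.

Characteristic polynomial: p(μ) = μ^3 - μ^2 - 2μ = μ(μ - 2)(μ + 1).
Roots (with multiplicity): -1, 0, 2.

-1, 0, 2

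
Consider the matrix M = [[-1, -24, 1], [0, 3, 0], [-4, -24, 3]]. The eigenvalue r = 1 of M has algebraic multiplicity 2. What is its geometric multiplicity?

1

M − 1I = [[-2, -24, 1], [0, 2, 0], [-4, -24, 2]].
This matrix has rank 2, so its null space has dimension 3 − 2 = 1.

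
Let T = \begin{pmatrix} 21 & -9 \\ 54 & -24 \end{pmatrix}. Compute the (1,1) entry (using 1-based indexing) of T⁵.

Characteristic polynomial: μ^2 + 3μ - 18 = (μ - 3)(μ + 6), so the eigenvalues are -6, 3.
μ=3: eigenvector (1, 2).
μ=-6: eigenvector (1, 3).
P = [[1, 1], [2, 3]], D = diag(3, -6), P⁻¹ = [[3, -1], [-2, 1]].
T⁵ = P·diag(243, -7776)·P⁻¹ = [[16281, -8019], [48114, -23814]].
The requested entry is 16281.

16281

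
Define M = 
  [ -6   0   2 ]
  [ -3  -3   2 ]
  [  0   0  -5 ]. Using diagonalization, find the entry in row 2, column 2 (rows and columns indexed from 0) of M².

Characteristic polynomial: μ^3 + 14μ^2 + 63μ + 90 = (μ + 3)(μ + 5)(μ + 6), so the eigenvalues are -6, -5, -3.
μ=-6: eigenvector (1, 1, 0).
μ=-3: eigenvector (0, 1, 0).
μ=-5: eigenvector (2, 2, 1).
P = [[1, 0, 2], [1, 1, 2], [0, 0, 1]], D = diag(-6, -3, -5), P⁻¹ = [[1, 0, -2], [-1, 1, 0], [0, 0, 1]].
M² = P·diag(36, 9, 25)·P⁻¹ = [[36, 0, -22], [27, 9, -22], [0, 0, 25]].
The requested entry is 25.

25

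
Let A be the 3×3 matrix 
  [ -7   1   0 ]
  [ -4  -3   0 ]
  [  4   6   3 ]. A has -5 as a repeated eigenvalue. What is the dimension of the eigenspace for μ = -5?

A + 5I = [[-2, 1, 0], [-4, 2, 0], [4, 6, 8]].
This matrix has rank 2, so its null space has dimension 3 − 2 = 1.

1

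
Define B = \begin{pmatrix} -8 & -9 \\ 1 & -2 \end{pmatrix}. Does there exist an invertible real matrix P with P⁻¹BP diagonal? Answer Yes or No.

Characteristic polynomial: p(r) = r^2 + 10r + 25 = (r + 5)^2.
r = -5 has algebraic multiplicity 2; rank(B + 5I) = 1, so geometric multiplicity = 1.
Geometric multiplicity < algebraic multiplicity, so B is not diagonalizable.

No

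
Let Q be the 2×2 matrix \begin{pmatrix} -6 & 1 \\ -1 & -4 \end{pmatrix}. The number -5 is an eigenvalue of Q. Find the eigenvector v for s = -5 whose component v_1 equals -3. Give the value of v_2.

-3

Q + 5I = [[-1, 1], [-1, 1]].
Solving (Q + 5I)v = 0 gives the eigenspace spanned by (-3, -3).
With v_1 = -3, v = (-3, -3), so v_2 = -3.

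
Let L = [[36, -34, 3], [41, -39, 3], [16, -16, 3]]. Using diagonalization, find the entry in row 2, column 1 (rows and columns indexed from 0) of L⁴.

Characteristic polynomial: t^3 - 19t + 30 = (t - 3)(t - 2)(t + 5), so the eigenvalues are -5, 2, 3.
t=3: eigenvector (3, 3, 1).
t=-5: eigenvector (4, 5, 2).
t=2: eigenvector (1, 1, 0).
P = [[3, 4, 1], [3, 5, 1], [1, 2, 0]], D = diag(3, -5, 2), P⁻¹ = [[2, -2, 1], [-1, 1, 0], [-1, 2, -3]].
L⁴ = P·diag(81, 625, 16)·P⁻¹ = [[-2030, 2046, 195], [-2655, 2671, 195], [-1088, 1088, 81]].
The requested entry is 1088.

1088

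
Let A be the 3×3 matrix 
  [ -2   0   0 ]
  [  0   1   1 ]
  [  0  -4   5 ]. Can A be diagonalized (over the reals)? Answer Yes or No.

No

Characteristic polynomial: p(r) = r^3 - 4r^2 - 3r + 18 = (r - 3)^2(r + 2).
r = 3 has algebraic multiplicity 2; rank(A − 3I) = 2, so geometric multiplicity = 1.
Geometric multiplicity < algebraic multiplicity, so A is not diagonalizable.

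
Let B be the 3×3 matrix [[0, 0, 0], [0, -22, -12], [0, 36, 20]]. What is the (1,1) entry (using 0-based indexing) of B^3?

Characteristic polynomial: r^3 + 2r^2 - 8r = r(r - 2)(r + 4), so the eigenvalues are -4, 0, 2.
r=0: eigenvector (1, 0, 0).
r=2: eigenvector (0, 1, -2).
r=-4: eigenvector (0, 2, -3).
P = [[1, 0, 0], [0, 1, 2], [0, -2, -3]], D = diag(0, 2, -4), P⁻¹ = [[1, 0, 0], [0, -3, -2], [0, 2, 1]].
B³ = P·diag(0, 8, -64)·P⁻¹ = [[0, 0, 0], [0, -280, -144], [0, 432, 224]].
The requested entry is -280.

-280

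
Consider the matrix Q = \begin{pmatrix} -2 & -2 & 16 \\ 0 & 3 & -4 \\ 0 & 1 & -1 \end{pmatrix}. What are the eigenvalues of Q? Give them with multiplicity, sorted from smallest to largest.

Characteristic polynomial: p(s) = s^3 - 3s + 2 = (s - 1)^2(s + 2).
Roots (with multiplicity): -2, 1, 1.

-2, 1, 1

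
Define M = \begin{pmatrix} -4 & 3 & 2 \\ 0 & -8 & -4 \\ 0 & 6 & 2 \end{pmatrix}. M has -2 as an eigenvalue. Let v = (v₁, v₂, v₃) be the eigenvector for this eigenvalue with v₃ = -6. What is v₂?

M + 2I = [[-2, 3, 2], [0, -6, -4], [0, 6, 4]].
Solving (M + 2I)v = 0 gives the eigenspace spanned by (0, 4, -6).
With v₃ = -6, v = (0, 4, -6), so v₂ = 4.

4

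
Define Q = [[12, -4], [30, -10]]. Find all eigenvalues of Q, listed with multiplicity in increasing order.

Characteristic polynomial: p(s) = s^2 - 2s = s(s - 2).
Roots (with multiplicity): 0, 2.

0, 2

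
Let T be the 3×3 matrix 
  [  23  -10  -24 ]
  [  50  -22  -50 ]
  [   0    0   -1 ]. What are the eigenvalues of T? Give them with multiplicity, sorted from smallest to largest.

Characteristic polynomial: p(λ) = λ^3 - 7λ - 6 = (λ - 3)(λ + 1)(λ + 2).
Roots (with multiplicity): -2, -1, 3.

-2, -1, 3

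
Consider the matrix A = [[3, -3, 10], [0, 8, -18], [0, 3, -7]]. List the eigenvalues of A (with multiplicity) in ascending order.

Characteristic polynomial: p(λ) = λ^3 - 4λ^2 + λ + 6 = (λ - 3)(λ - 2)(λ + 1).
Roots (with multiplicity): -1, 2, 3.

-1, 2, 3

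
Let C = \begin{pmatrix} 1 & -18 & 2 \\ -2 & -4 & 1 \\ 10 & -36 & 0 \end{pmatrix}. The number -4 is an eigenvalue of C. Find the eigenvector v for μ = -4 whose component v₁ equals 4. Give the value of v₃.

C + 4I = [[5, -18, 2], [-2, 0, 1], [10, -36, 4]].
Solving (C + 4I)v = 0 gives the eigenspace spanned by (4, 2, 8).
With v₁ = 4, v = (4, 2, 8), so v₃ = 8.

8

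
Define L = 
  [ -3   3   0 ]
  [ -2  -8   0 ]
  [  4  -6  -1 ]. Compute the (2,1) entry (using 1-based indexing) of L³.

Characteristic polynomial: μ^3 + 12μ^2 + 41μ + 30 = (μ + 1)(μ + 5)(μ + 6), so the eigenvalues are -6, -5, -1.
μ=-1: eigenvector (0, 0, 1).
μ=-6: eigenvector (-1, 1, 2).
μ=-5: eigenvector (3, -2, -6).
P = [[0, -1, 3], [0, 1, -2], [1, 2, -6]], D = diag(-1, -6, -5), P⁻¹ = [[2, 0, 1], [2, 3, 0], [1, 1, 0]].
L³ = P·diag(-1, -216, -125)·P⁻¹ = [[57, 273, 0], [-182, -398, 0], [-116, -546, -1]].
The requested entry is -182.

-182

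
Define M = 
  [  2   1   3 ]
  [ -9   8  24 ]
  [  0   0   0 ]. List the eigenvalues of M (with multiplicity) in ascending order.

0, 5, 5

Characteristic polynomial: p(s) = s^3 - 10s^2 + 25s = s(s - 5)^2.
Roots (with multiplicity): 0, 5, 5.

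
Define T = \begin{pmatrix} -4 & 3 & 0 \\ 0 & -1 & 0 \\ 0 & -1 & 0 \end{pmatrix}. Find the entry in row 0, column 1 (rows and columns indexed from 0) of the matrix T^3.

63

Characteristic polynomial: s^3 + 5s^2 + 4s = s(s + 1)(s + 4), so the eigenvalues are -4, -1, 0.
s=0: eigenvector (0, 0, 1).
s=-1: eigenvector (1, 1, 1).
s=-4: eigenvector (1, 0, 0).
P = [[0, 1, 1], [0, 1, 0], [1, 1, 0]], D = diag(0, -1, -4), P⁻¹ = [[0, -1, 1], [0, 1, 0], [1, -1, 0]].
T³ = P·diag(0, -1, -64)·P⁻¹ = [[-64, 63, 0], [0, -1, 0], [0, -1, 0]].
The requested entry is 63.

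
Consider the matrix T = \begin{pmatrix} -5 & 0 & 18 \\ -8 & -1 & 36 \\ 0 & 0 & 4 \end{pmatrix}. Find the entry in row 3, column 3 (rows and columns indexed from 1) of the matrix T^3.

Characteristic polynomial: r^3 + 2r^2 - 19r - 20 = (r - 4)(r + 1)(r + 5), so the eigenvalues are -5, -1, 4.
r=-5: eigenvector (1, 2, 0).
r=-1: eigenvector (0, 1, 0).
r=4: eigenvector (2, 4, 1).
P = [[1, 0, 2], [2, 1, 4], [0, 0, 1]], D = diag(-5, -1, 4), P⁻¹ = [[1, 0, -2], [-2, 1, 0], [0, 0, 1]].
T³ = P·diag(-125, -1, 64)·P⁻¹ = [[-125, 0, 378], [-248, -1, 756], [0, 0, 64]].
The requested entry is 64.

64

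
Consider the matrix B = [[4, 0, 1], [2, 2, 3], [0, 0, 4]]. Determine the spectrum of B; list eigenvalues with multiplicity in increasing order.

2, 4, 4

Characteristic polynomial: p(r) = r^3 - 10r^2 + 32r - 32 = (r - 4)^2(r - 2).
Roots (with multiplicity): 2, 4, 4.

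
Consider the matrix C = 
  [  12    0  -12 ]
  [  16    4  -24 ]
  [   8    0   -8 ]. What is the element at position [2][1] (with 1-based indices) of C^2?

Characteristic polynomial: s^3 - 8s^2 + 16s = s(s - 4)^2, so the eigenvalues are 0, 4, 4.
s=0: eigenvector (1, 2, 1).
s=4: eigenvector (0, 1, 0).
s=4: eigenvector (-3, -6, -2).
P = [[1, 0, -3], [2, 1, -6], [1, 0, -2]], D = diag(0, 4, 4), P⁻¹ = [[-2, 0, 3], [-2, 1, 0], [-1, 0, 1]].
C² = P·diag(0, 16, 16)·P⁻¹ = [[48, 0, -48], [64, 16, -96], [32, 0, -32]].
The requested entry is 64.

64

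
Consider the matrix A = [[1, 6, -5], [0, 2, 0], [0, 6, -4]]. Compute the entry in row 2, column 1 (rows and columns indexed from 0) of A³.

72

Characteristic polynomial: t^3 + t^2 - 10t + 8 = (t - 2)(t - 1)(t + 4), so the eigenvalues are -4, 1, 2.
t=1: eigenvector (1, 0, 0).
t=2: eigenvector (1, 1, 1).
t=-4: eigenvector (1, 0, 1).
P = [[1, 1, 1], [0, 1, 0], [0, 1, 1]], D = diag(1, 2, -4), P⁻¹ = [[1, 0, -1], [0, 1, 0], [0, -1, 1]].
A³ = P·diag(1, 8, -64)·P⁻¹ = [[1, 72, -65], [0, 8, 0], [0, 72, -64]].
The requested entry is 72.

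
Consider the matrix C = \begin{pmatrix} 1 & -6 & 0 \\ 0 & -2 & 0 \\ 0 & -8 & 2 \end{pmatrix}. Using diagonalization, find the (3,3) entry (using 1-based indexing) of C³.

8

Characteristic polynomial: μ^3 - μ^2 - 4μ + 4 = (μ - 2)(μ - 1)(μ + 2), so the eigenvalues are -2, 1, 2.
μ=1: eigenvector (1, 0, 0).
μ=2: eigenvector (0, 0, -1).
μ=-2: eigenvector (2, 1, 2).
P = [[1, 0, 2], [0, 0, 1], [0, -1, 2]], D = diag(1, 2, -2), P⁻¹ = [[1, -2, 0], [0, 2, -1], [0, 1, 0]].
C³ = P·diag(1, 8, -8)·P⁻¹ = [[1, -18, 0], [0, -8, 0], [0, -32, 8]].
The requested entry is 8.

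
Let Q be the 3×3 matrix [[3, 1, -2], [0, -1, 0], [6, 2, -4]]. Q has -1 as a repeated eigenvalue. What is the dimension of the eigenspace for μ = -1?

Q + 1I = [[4, 1, -2], [0, 0, 0], [6, 2, -3]].
This matrix has rank 2, so its null space has dimension 3 − 2 = 1.

1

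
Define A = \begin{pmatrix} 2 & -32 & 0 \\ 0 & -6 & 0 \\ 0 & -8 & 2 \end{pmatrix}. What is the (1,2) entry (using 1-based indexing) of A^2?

128

Characteristic polynomial: μ^3 + 2μ^2 - 20μ + 24 = (μ - 2)^2(μ + 6), so the eigenvalues are -6, 2, 2.
μ=2: eigenvector (3, 0, 1).
μ=-6: eigenvector (4, 1, 1).
μ=2: eigenvector (2, 0, 1).
P = [[3, 4, 2], [0, 1, 0], [1, 1, 1]], D = diag(2, -6, 2), P⁻¹ = [[1, -2, -2], [0, 1, 0], [-1, 1, 3]].
A² = P·diag(4, 36, 4)·P⁻¹ = [[4, 128, 0], [0, 36, 0], [0, 32, 4]].
The requested entry is 128.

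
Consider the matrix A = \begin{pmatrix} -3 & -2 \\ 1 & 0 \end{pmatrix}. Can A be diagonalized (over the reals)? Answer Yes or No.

Characteristic polynomial: p(r) = r^2 + 3r + 2 = (r + 1)(r + 2).
All 2 eigenvalues are distinct, so A is diagonalizable.

Yes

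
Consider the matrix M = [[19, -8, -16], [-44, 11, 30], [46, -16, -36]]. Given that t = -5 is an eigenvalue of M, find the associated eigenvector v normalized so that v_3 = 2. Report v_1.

1

M + 5I = [[24, -8, -16], [-44, 16, 30], [46, -16, -31]].
Solving (M + 5I)v = 0 gives the eigenspace spanned by (1, -1, 2).
With v_3 = 2, v = (1, -1, 2), so v_1 = 1.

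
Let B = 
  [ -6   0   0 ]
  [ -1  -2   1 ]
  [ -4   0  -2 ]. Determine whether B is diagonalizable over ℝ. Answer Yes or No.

Characteristic polynomial: p(μ) = μ^3 + 10μ^2 + 28μ + 24 = (μ + 2)^2(μ + 6).
μ = -2 has algebraic multiplicity 2; rank(B + 2I) = 2, so geometric multiplicity = 1.
Geometric multiplicity < algebraic multiplicity, so B is not diagonalizable.

No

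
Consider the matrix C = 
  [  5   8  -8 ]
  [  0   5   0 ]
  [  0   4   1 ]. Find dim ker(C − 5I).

2

C − 5I = [[0, 8, -8], [0, 0, 0], [0, 4, -4]].
This matrix has rank 1, so its null space has dimension 3 − 1 = 2.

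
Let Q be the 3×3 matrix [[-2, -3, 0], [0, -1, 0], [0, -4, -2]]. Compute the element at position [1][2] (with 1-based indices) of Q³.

-21

Characteristic polynomial: r^3 + 5r^2 + 8r + 4 = (r + 1)(r + 2)^2, so the eigenvalues are -2, -2, -1.
r=-2: eigenvector (1, 0, 0).
r=-1: eigenvector (-3, 1, -4).
r=-2: eigenvector (0, 0, 1).
P = [[1, -3, 0], [0, 1, 0], [0, -4, 1]], D = diag(-2, -1, -2), P⁻¹ = [[1, 3, 0], [0, 1, 0], [0, 4, 1]].
Q³ = P·diag(-8, -1, -8)·P⁻¹ = [[-8, -21, 0], [0, -1, 0], [0, -28, -8]].
The requested entry is -21.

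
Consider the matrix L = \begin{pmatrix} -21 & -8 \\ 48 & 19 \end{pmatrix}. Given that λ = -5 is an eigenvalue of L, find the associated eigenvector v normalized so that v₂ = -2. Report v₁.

1

L + 5I = [[-16, -8], [48, 24]].
Solving (L + 5I)v = 0 gives the eigenspace spanned by (1, -2).
With v₂ = -2, v = (1, -2), so v₁ = 1.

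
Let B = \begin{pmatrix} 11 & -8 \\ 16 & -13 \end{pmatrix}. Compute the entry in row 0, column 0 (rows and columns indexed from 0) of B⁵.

3611

Characteristic polynomial: r^2 + 2r - 15 = (r - 3)(r + 5), so the eigenvalues are -5, 3.
r=-5: eigenvector (1, 2).
r=3: eigenvector (-1, -1).
P = [[1, -1], [2, -1]], D = diag(-5, 3), P⁻¹ = [[-1, 1], [-2, 1]].
B⁵ = P·diag(-3125, 243)·P⁻¹ = [[3611, -3368], [6736, -6493]].
The requested entry is 3611.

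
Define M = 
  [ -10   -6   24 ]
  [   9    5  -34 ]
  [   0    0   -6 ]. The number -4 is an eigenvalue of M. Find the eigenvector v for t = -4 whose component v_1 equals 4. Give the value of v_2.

M + 4I = [[-6, -6, 24], [9, 9, -34], [0, 0, -2]].
Solving (M + 4I)v = 0 gives the eigenspace spanned by (4, -4, 0).
With v_1 = 4, v = (4, -4, 0), so v_2 = -4.

-4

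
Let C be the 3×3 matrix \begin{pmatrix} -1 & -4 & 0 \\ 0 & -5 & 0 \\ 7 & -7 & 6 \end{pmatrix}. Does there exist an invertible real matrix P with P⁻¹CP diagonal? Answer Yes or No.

Yes

Characteristic polynomial: p(t) = t^3 - 31t - 30 = (t - 6)(t + 1)(t + 5).
All 3 eigenvalues are distinct, so C is diagonalizable.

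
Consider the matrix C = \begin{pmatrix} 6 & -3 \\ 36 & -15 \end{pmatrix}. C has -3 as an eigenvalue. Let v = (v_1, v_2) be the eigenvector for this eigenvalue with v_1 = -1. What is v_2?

C + 3I = [[9, -3], [36, -12]].
Solving (C + 3I)v = 0 gives the eigenspace spanned by (-1, -3).
With v_1 = -1, v = (-1, -3), so v_2 = -3.

-3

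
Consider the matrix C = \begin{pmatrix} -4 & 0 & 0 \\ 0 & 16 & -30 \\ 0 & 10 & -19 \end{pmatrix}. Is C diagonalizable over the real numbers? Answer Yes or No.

Yes

Characteristic polynomial: p(μ) = μ^3 + 7μ^2 + 8μ - 16 = (μ - 1)(μ + 4)^2.
μ = -4 has algebraic multiplicity 2; rank(C + 4I) = 1, so geometric multiplicity = 2.
Every eigenvalue has geometric = algebraic multiplicity, so C is diagonalizable.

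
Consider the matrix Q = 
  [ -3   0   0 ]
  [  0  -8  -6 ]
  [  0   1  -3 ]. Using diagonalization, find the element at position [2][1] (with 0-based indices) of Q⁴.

-671

Characteristic polynomial: λ^3 + 14λ^2 + 63λ + 90 = (λ + 3)(λ + 5)(λ + 6), so the eigenvalues are -6, -5, -3.
λ=-5: eigenvector (0, -2, 1).
λ=-6: eigenvector (0, 3, -1).
λ=-3: eigenvector (1, 0, 0).
P = [[0, 0, 1], [-2, 3, 0], [1, -1, 0]], D = diag(-5, -6, -3), P⁻¹ = [[0, 1, 3], [0, 1, 2], [1, 0, 0]].
Q⁴ = P·diag(625, 1296, 81)·P⁻¹ = [[81, 0, 0], [0, 2638, 4026], [0, -671, -717]].
The requested entry is -671.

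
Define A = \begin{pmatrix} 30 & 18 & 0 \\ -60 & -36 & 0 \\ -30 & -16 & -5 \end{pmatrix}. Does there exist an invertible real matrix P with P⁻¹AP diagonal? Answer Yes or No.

Characteristic polynomial: p(r) = r^3 + 11r^2 + 30r = r(r + 5)(r + 6).
All 3 eigenvalues are distinct, so A is diagonalizable.

Yes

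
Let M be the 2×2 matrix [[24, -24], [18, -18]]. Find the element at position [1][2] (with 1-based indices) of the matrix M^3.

-864

Characteristic polynomial: s^2 - 6s = s(s - 6), so the eigenvalues are 0, 6.
s=0: eigenvector (1, 1).
s=6: eigenvector (-4, -3).
P = [[1, -4], [1, -3]], D = diag(0, 6), P⁻¹ = [[-3, 4], [-1, 1]].
M³ = P·diag(0, 216)·P⁻¹ = [[864, -864], [648, -648]].
The requested entry is -864.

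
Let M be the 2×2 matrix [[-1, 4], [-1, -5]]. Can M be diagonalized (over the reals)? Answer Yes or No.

Characteristic polynomial: p(t) = t^2 + 6t + 9 = (t + 3)^2.
t = -3 has algebraic multiplicity 2; rank(M + 3I) = 1, so geometric multiplicity = 1.
Geometric multiplicity < algebraic multiplicity, so M is not diagonalizable.

No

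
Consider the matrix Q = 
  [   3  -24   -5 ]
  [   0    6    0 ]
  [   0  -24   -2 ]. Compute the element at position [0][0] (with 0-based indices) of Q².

9

Characteristic polynomial: μ^3 - 7μ^2 + 36 = (μ - 6)(μ - 3)(μ + 2), so the eigenvalues are -2, 3, 6.
μ=3: eigenvector (1, 0, 0).
μ=6: eigenvector (-3, 1, -3).
μ=-2: eigenvector (1, 0, 1).
P = [[1, -3, 1], [0, 1, 0], [0, -3, 1]], D = diag(3, 6, -2), P⁻¹ = [[1, 0, -1], [0, 1, 0], [0, 3, 1]].
Q² = P·diag(9, 36, 4)·P⁻¹ = [[9, -96, -5], [0, 36, 0], [0, -96, 4]].
The requested entry is 9.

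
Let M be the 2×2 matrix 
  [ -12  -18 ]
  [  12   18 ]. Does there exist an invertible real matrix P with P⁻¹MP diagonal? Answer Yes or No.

Characteristic polynomial: p(μ) = μ^2 - 6μ = μ(μ - 6).
All 2 eigenvalues are distinct, so M is diagonalizable.

Yes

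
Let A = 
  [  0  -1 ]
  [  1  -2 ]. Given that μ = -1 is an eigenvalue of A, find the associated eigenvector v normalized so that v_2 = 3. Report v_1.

A + 1I = [[1, -1], [1, -1]].
Solving (A + 1I)v = 0 gives the eigenspace spanned by (3, 3).
With v_2 = 3, v = (3, 3), so v_1 = 3.

3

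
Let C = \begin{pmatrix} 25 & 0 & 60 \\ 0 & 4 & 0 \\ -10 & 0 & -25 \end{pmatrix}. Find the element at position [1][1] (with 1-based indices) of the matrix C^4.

625

Characteristic polynomial: μ^3 - 4μ^2 - 25μ + 100 = (μ - 5)(μ - 4)(μ + 5), so the eigenvalues are -5, 4, 5.
μ=-5: eigenvector (-2, 0, 1).
μ=5: eigenvector (-3, 0, 1).
μ=4: eigenvector (0, 1, 0).
P = [[-2, -3, 0], [0, 0, 1], [1, 1, 0]], D = diag(-5, 5, 4), P⁻¹ = [[1, 0, 3], [-1, 0, -2], [0, 1, 0]].
C⁴ = P·diag(625, 625, 256)·P⁻¹ = [[625, 0, 0], [0, 256, 0], [0, 0, 625]].
The requested entry is 625.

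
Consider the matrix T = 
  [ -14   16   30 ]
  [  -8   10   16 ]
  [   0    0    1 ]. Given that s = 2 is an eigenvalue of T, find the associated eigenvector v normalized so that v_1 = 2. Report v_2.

2

T − 2I = [[-16, 16, 30], [-8, 8, 16], [0, 0, -1]].
Solving (T − 2I)v = 0 gives the eigenspace spanned by (2, 2, 0).
With v_1 = 2, v = (2, 2, 0), so v_2 = 2.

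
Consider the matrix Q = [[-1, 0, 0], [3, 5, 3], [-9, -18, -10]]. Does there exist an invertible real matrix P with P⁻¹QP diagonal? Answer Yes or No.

Characteristic polynomial: p(λ) = λ^3 + 6λ^2 + 9λ + 4 = (λ + 1)^2(λ + 4).
λ = -1 has algebraic multiplicity 2; rank(Q + 1I) = 1, so geometric multiplicity = 2.
Every eigenvalue has geometric = algebraic multiplicity, so Q is diagonalizable.

Yes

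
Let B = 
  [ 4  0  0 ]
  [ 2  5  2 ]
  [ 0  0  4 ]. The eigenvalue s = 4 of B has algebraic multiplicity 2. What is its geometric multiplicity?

2

B − 4I = [[0, 0, 0], [2, 1, 2], [0, 0, 0]].
This matrix has rank 1, so its null space has dimension 3 − 1 = 2.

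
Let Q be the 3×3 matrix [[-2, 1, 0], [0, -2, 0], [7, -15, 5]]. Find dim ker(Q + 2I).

1

Q + 2I = [[0, 1, 0], [0, 0, 0], [7, -15, 7]].
This matrix has rank 2, so its null space has dimension 3 − 2 = 1.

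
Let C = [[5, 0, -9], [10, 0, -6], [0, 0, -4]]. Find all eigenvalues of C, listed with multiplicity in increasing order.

Characteristic polynomial: p(s) = s^3 - s^2 - 20s = s(s - 5)(s + 4).
Roots (with multiplicity): -4, 0, 5.

-4, 0, 5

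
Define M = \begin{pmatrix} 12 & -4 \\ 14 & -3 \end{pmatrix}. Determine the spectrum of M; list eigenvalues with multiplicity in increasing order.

4, 5

Characteristic polynomial: p(t) = t^2 - 9t + 20 = (t - 5)(t - 4).
Roots (with multiplicity): 4, 5.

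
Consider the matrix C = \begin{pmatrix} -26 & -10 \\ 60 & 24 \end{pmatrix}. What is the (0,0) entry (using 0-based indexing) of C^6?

131776

Characteristic polynomial: λ^2 + 2λ - 24 = (λ - 4)(λ + 6), so the eigenvalues are -6, 4.
λ=4: eigenvector (-1, 3).
λ=-6: eigenvector (-1, 2).
P = [[-1, -1], [3, 2]], D = diag(4, -6), P⁻¹ = [[2, 1], [-3, -1]].
C⁶ = P·diag(4096, 46656)·P⁻¹ = [[131776, 42560], [-255360, -81024]].
The requested entry is 131776.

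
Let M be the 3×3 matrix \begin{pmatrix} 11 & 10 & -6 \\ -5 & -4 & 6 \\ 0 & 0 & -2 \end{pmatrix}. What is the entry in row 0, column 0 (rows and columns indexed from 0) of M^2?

Characteristic polynomial: r^3 - 5r^2 - 8r + 12 = (r - 6)(r - 1)(r + 2), so the eigenvalues are -2, 1, 6.
r=6: eigenvector (2, -1, 0).
r=1: eigenvector (-1, 1, 0).
r=-2: eigenvector (2, -2, 1).
P = [[2, -1, 2], [-1, 1, -2], [0, 0, 1]], D = diag(6, 1, -2), P⁻¹ = [[1, 1, 0], [1, 2, 2], [0, 0, 1]].
M² = P·diag(36, 1, 4)·P⁻¹ = [[71, 70, 6], [-35, -34, -6], [0, 0, 4]].
The requested entry is 71.

71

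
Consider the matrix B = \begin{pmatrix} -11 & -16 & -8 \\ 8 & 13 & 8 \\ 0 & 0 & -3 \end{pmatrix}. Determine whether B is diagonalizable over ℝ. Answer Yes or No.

Yes

Characteristic polynomial: p(t) = t^3 + t^2 - 21t - 45 = (t - 5)(t + 3)^2.
t = -3 has algebraic multiplicity 2; rank(B + 3I) = 1, so geometric multiplicity = 2.
Every eigenvalue has geometric = algebraic multiplicity, so B is diagonalizable.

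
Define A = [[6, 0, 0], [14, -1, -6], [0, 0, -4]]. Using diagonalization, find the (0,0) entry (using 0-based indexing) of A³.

216

Characteristic polynomial: s^3 - s^2 - 26s - 24 = (s - 6)(s + 1)(s + 4), so the eigenvalues are -4, -1, 6.
s=-1: eigenvector (0, 1, 0).
s=6: eigenvector (1, 2, 0).
s=-4: eigenvector (0, 2, 1).
P = [[0, 1, 0], [1, 2, 2], [0, 0, 1]], D = diag(-1, 6, -4), P⁻¹ = [[-2, 1, -2], [1, 0, 0], [0, 0, 1]].
A³ = P·diag(-1, 216, -64)·P⁻¹ = [[216, 0, 0], [434, -1, -126], [0, 0, -64]].
The requested entry is 216.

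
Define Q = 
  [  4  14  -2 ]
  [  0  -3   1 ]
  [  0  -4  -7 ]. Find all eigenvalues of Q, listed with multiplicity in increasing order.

-5, -5, 4

Characteristic polynomial: p(r) = r^3 + 6r^2 - 15r - 100 = (r - 4)(r + 5)^2.
Roots (with multiplicity): -5, -5, 4.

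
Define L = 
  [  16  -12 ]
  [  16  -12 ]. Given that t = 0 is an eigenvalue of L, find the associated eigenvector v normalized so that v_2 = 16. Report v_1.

L = [[16, -12], [16, -12]].
Solving (L)v = 0 gives the eigenspace spanned by (12, 16).
With v_2 = 16, v = (12, 16), so v_1 = 12.

12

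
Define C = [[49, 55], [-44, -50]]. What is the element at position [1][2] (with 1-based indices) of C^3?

Characteristic polynomial: s^2 + s - 30 = (s - 5)(s + 6), so the eigenvalues are -6, 5.
s=5: eigenvector (5, -4).
s=-6: eigenvector (1, -1).
P = [[5, 1], [-4, -1]], D = diag(5, -6), P⁻¹ = [[1, 1], [-4, -5]].
C³ = P·diag(125, -216)·P⁻¹ = [[1489, 1705], [-1364, -1580]].
The requested entry is 1705.

1705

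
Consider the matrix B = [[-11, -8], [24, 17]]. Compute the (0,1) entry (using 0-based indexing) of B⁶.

-31248

Characteristic polynomial: t^2 - 6t + 5 = (t - 5)(t - 1), so the eigenvalues are 1, 5.
t=1: eigenvector (2, -3).
t=5: eigenvector (1, -2).
P = [[2, 1], [-3, -2]], D = diag(1, 5), P⁻¹ = [[2, 1], [-3, -2]].
B⁶ = P·diag(1, 15625)·P⁻¹ = [[-46871, -31248], [93744, 62497]].
The requested entry is -31248.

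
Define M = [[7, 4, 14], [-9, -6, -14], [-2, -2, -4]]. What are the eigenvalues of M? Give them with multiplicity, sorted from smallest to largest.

Characteristic polynomial: p(s) = s^3 + 3s^2 - 10s - 24 = (s - 3)(s + 2)(s + 4).
Roots (with multiplicity): -4, -2, 3.

-4, -2, 3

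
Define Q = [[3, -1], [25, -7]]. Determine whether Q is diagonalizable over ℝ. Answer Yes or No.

Characteristic polynomial: p(s) = s^2 + 4s + 4 = (s + 2)^2.
s = -2 has algebraic multiplicity 2; rank(Q + 2I) = 1, so geometric multiplicity = 1.
Geometric multiplicity < algebraic multiplicity, so Q is not diagonalizable.

No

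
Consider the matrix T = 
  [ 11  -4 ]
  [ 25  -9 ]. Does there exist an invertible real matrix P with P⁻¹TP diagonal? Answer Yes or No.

Characteristic polynomial: p(λ) = λ^2 - 2λ + 1 = (λ - 1)^2.
λ = 1 has algebraic multiplicity 2; rank(T − 1I) = 1, so geometric multiplicity = 1.
Geometric multiplicity < algebraic multiplicity, so T is not diagonalizable.

No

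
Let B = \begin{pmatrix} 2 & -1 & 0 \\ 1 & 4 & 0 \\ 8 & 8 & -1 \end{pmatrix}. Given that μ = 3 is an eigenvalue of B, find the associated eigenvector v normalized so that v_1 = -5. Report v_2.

5

B − 3I = [[-1, -1, 0], [1, 1, 0], [8, 8, -4]].
Solving (B − 3I)v = 0 gives the eigenspace spanned by (-5, 5, 0).
With v_1 = -5, v = (-5, 5, 0), so v_2 = 5.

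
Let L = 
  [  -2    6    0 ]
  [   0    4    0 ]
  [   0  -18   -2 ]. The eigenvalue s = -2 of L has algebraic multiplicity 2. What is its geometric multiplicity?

L + 2I = [[0, 6, 0], [0, 6, 0], [0, -18, 0]].
This matrix has rank 1, so its null space has dimension 3 − 1 = 2.

2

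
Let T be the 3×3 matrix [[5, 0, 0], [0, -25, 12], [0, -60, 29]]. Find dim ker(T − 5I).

T − 5I = [[0, 0, 0], [0, -30, 12], [0, -60, 24]].
This matrix has rank 1, so its null space has dimension 3 − 1 = 2.

2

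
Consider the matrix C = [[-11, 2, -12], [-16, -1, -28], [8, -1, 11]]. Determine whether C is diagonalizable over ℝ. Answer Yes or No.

Characteristic polynomial: p(t) = t^3 + t^2 - 21t - 45 = (t - 5)(t + 3)^2.
t = -3 has algebraic multiplicity 2; rank(C + 3I) = 2, so geometric multiplicity = 1.
Geometric multiplicity < algebraic multiplicity, so C is not diagonalizable.

No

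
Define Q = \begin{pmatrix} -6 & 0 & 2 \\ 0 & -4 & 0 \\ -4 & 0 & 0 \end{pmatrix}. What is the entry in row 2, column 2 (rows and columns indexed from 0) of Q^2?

-8

Characteristic polynomial: λ^3 + 10λ^2 + 32λ + 32 = (λ + 2)(λ + 4)^2, so the eigenvalues are -4, -4, -2.
λ=-2: eigenvector (1, 0, 2).
λ=-4: eigenvector (0, 1, 0).
λ=-4: eigenvector (-1, -2, -1).
P = [[1, 0, -1], [0, 1, -2], [2, 0, -1]], D = diag(-2, -4, -4), P⁻¹ = [[-1, 0, 1], [-4, 1, 2], [-2, 0, 1]].
Q² = P·diag(4, 16, 16)·P⁻¹ = [[28, 0, -12], [0, 16, 0], [24, 0, -8]].
The requested entry is -8.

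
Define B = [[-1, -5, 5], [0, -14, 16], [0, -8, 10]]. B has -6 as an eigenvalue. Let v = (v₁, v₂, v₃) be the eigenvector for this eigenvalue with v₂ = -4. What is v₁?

B + 6I = [[5, -5, 5], [0, -8, 16], [0, -8, 16]].
Solving (B + 6I)v = 0 gives the eigenspace spanned by (-2, -4, -2).
With v₂ = -4, v = (-2, -4, -2), so v₁ = -2.

-2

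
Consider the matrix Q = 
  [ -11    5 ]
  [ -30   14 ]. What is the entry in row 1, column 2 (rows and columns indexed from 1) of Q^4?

255

Characteristic polynomial: μ^2 - 3μ - 4 = (μ - 4)(μ + 1), so the eigenvalues are -1, 4.
μ=4: eigenvector (1, 3).
μ=-1: eigenvector (-1, -2).
P = [[1, -1], [3, -2]], D = diag(4, -1), P⁻¹ = [[-2, 1], [-3, 1]].
Q⁴ = P·diag(256, 1)·P⁻¹ = [[-509, 255], [-1530, 766]].
The requested entry is 255.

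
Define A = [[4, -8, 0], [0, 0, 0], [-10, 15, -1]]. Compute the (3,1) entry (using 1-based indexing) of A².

Characteristic polynomial: s^3 - 3s^2 - 4s = s(s - 4)(s + 1), so the eigenvalues are -1, 0, 4.
s=4: eigenvector (1, 0, -2).
s=0: eigenvector (2, 1, -5).
s=-1: eigenvector (0, 0, 1).
P = [[1, 2, 0], [0, 1, 0], [-2, -5, 1]], D = diag(4, 0, -1), P⁻¹ = [[1, -2, 0], [0, 1, 0], [2, 1, 1]].
A² = P·diag(16, 0, 1)·P⁻¹ = [[16, -32, 0], [0, 0, 0], [-30, 65, 1]].
The requested entry is -30.

-30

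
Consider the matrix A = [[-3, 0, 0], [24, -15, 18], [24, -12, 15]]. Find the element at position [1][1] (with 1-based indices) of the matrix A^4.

Characteristic polynomial: t^3 + 3t^2 - 9t - 27 = (t - 3)(t + 3)^2, so the eigenvalues are -3, -3, 3.
t=3: eigenvector (0, 1, 1).
t=-3: eigenvector (0, 3, 2).
t=-3: eigenvector (1, 2, 0).
P = [[0, 0, 1], [1, 3, 2], [1, 2, 0]], D = diag(3, -3, -3), P⁻¹ = [[4, -2, 3], [-2, 1, -1], [1, 0, 0]].
A⁴ = P·diag(81, 81, 81)·P⁻¹ = [[81, 0, 0], [0, 81, 0], [0, 0, 81]].
The requested entry is 81.

81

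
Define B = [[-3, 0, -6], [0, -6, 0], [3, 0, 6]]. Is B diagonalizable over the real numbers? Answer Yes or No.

Characteristic polynomial: p(t) = t^3 + 3t^2 - 18t = t(t - 3)(t + 6).
All 3 eigenvalues are distinct, so B is diagonalizable.

Yes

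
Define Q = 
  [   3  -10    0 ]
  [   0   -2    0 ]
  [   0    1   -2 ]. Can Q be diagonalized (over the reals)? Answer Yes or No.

No

Characteristic polynomial: p(μ) = μ^3 + μ^2 - 8μ - 12 = (μ - 3)(μ + 2)^2.
μ = -2 has algebraic multiplicity 2; rank(Q + 2I) = 2, so geometric multiplicity = 1.
Geometric multiplicity < algebraic multiplicity, so Q is not diagonalizable.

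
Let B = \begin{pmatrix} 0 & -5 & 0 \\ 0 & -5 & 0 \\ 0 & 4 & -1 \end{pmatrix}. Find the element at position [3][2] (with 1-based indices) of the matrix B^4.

Characteristic polynomial: s^3 + 6s^2 + 5s = s(s + 1)(s + 5), so the eigenvalues are -5, -1, 0.
s=-1: eigenvector (0, 0, 1).
s=-5: eigenvector (1, 1, -1).
s=0: eigenvector (1, 0, 0).
P = [[0, 1, 1], [0, 1, 0], [1, -1, 0]], D = diag(-1, -5, 0), P⁻¹ = [[0, 1, 1], [0, 1, 0], [1, -1, 0]].
B⁴ = P·diag(1, 625, 0)·P⁻¹ = [[0, 625, 0], [0, 625, 0], [0, -624, 1]].
The requested entry is -624.

-624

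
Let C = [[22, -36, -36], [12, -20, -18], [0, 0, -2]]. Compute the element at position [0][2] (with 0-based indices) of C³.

Characteristic polynomial: s^3 - 12s - 16 = (s - 4)(s + 2)^2, so the eigenvalues are -2, -2, 4.
s=-2: eigenvector (-3, -4, 2).
s=4: eigenvector (2, 1, 0).
s=-2: eigenvector (0, -1, 1).
P = [[-3, 2, 0], [-4, 1, -1], [2, 0, 1]], D = diag(-2, 4, -2), P⁻¹ = [[1, -2, -2], [2, -3, -3], [-2, 4, 5]].
C³ = P·diag(-8, 64, -8)·P⁻¹ = [[280, -432, -432], [144, -224, -216], [0, 0, -8]].
The requested entry is -432.

-432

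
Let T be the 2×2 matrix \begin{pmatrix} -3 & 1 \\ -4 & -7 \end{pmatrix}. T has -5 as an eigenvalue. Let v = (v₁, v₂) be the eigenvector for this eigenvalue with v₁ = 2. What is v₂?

-4

T + 5I = [[2, 1], [-4, -2]].
Solving (T + 5I)v = 0 gives the eigenspace spanned by (2, -4).
With v₁ = 2, v = (2, -4), so v₂ = -4.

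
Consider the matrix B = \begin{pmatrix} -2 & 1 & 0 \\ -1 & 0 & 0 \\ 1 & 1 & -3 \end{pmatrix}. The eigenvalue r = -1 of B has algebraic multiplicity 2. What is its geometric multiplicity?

B + 1I = [[-1, 1, 0], [-1, 1, 0], [1, 1, -2]].
This matrix has rank 2, so its null space has dimension 3 − 2 = 1.

1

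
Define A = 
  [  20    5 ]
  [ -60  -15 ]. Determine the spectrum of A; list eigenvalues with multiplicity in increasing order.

0, 5

Characteristic polynomial: p(s) = s^2 - 5s = s(s - 5).
Roots (with multiplicity): 0, 5.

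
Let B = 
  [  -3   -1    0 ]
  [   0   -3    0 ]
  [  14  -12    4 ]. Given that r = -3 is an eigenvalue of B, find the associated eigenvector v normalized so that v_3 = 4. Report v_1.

B + 3I = [[0, -1, 0], [0, 0, 0], [14, -12, 7]].
Solving (B + 3I)v = 0 gives the eigenspace spanned by (-2, 0, 4).
With v_3 = 4, v = (-2, 0, 4), so v_1 = -2.

-2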